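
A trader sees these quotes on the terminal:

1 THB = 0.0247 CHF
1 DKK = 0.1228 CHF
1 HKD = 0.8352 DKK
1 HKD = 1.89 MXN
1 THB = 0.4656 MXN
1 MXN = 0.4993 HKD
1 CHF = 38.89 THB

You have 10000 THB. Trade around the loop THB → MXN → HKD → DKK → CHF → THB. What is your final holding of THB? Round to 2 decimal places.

9272.60

10000 THB × 0.4656 = 4656 MXN
4656 MXN × 0.4993 = 2324.7408 HKD
2324.7408 HKD × 0.8352 = 1941.62351616 DKK
1941.62351616 DKK × 0.1228 = 238.431367784448 CHF
238.431367784448 CHF × 38.89 = 9272.59589313718272 THB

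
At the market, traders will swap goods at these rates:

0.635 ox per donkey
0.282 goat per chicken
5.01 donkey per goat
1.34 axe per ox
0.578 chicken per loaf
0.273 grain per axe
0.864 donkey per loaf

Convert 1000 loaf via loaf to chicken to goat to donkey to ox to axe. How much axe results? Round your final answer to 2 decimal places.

1000 loaf × 0.578 = 578 chicken
578 chicken × 0.282 = 162.996 goat
162.996 goat × 5.01 = 816.60996 donkey
816.60996 donkey × 0.635 = 518.5473246 ox
518.5473246 ox × 1.34 = 694.853414964 axe

694.85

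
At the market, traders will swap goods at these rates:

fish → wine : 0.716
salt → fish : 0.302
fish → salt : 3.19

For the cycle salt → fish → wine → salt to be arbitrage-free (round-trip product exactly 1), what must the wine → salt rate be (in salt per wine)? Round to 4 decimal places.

4.6247

Known legs of the cycle: 0.302 × 0.716 = 0.216232
For no arbitrage the full-cycle product must be 1, so the missing rate is 1 / 0.216232 ≈ 4.624662.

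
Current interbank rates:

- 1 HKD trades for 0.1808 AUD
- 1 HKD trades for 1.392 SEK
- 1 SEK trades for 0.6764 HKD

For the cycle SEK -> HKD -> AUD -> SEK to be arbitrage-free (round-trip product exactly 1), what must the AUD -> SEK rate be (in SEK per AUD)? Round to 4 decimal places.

Known legs of the cycle: 0.6764 × 0.1808 = 0.12229312
For no arbitrage the full-cycle product must be 1, so the missing rate is 1 / 0.12229312 ≈ 8.177075.

8.1771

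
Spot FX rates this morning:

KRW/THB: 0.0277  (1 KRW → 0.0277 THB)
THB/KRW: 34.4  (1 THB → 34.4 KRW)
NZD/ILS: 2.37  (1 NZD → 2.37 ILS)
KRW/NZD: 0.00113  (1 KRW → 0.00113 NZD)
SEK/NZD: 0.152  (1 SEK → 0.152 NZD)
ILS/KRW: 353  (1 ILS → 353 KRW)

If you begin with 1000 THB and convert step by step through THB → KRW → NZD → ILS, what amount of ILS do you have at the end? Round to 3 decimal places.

1000 THB × 34.4 = 34400 KRW
34400 KRW × 0.00113 = 38.872 NZD
38.872 NZD × 2.37 = 92.12664 ILS

92.127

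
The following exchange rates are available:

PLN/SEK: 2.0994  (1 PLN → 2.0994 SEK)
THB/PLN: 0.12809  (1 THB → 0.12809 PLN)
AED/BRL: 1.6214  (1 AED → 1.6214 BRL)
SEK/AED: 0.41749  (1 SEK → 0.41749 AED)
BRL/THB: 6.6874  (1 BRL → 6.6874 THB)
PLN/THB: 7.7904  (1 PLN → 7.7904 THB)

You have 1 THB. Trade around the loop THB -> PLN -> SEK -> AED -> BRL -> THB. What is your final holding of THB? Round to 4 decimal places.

1.2173

1 THB × 0.12809 = 0.12809 PLN
0.12809 PLN × 2.0994 = 0.268912146 SEK
0.268912146 SEK × 0.41749 = 0.11226813183354 AED
0.11226813183354 AED × 1.6214 = 0.182031548954901756 BRL
0.182031548954901756 BRL × 6.6874 = 1.2173177804810100030744 THB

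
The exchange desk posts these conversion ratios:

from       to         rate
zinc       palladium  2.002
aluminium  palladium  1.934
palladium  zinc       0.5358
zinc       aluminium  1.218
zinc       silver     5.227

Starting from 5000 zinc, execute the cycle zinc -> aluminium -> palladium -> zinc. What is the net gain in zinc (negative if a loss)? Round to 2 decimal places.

5000 zinc × 1.218 = 6090 aluminium
6090 aluminium × 1.934 = 11778.06 palladium
11778.06 palladium × 0.5358 = 6310.684548 zinc
Net change: 6310.684548 − 5000 = 1310.684548 zinc

1310.68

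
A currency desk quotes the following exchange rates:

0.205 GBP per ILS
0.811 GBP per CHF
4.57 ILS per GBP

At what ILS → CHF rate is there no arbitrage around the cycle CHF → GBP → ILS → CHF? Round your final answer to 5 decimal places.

Known legs of the cycle: 0.811 × 4.57 = 3.70627
For no arbitrage the full-cycle product must be 1, so the missing rate is 1 / 3.70627 ≈ 0.2698130.

0.26981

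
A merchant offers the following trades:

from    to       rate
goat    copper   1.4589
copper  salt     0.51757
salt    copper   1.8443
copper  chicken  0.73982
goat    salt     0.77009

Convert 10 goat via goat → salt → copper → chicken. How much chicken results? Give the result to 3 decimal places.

10 goat × 0.77009 = 7.7009 salt
7.7009 salt × 1.8443 = 14.20276987 copper
14.20276987 copper × 0.73982 = 10.5074932052234 chicken

10.507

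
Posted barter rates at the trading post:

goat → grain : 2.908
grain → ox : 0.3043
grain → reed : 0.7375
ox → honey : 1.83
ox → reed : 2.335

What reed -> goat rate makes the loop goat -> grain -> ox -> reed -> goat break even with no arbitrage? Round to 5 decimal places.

0.48397

Known legs of the cycle: 2.908 × 0.3043 × 2.335 = 2.066251774
For no arbitrage the full-cycle product must be 1, so the missing rate is 1 / 2.066251774 ≈ 0.4839681.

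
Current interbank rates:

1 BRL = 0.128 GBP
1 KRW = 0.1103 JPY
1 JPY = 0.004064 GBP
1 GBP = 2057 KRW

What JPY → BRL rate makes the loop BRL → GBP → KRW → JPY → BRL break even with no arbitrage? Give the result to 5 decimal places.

Known legs of the cycle: 0.128 × 2057 × 0.1103 = 29.0415488
For no arbitrage the full-cycle product must be 1, so the missing rate is 1 / 29.0415488 ≈ 0.0344334.

0.03443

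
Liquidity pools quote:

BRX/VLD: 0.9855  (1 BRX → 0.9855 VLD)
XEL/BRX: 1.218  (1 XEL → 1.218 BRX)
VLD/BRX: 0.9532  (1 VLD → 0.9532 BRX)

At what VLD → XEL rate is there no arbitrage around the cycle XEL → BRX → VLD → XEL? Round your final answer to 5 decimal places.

0.83310

Known legs of the cycle: 1.218 × 0.9855 = 1.200339
For no arbitrage the full-cycle product must be 1, so the missing rate is 1 / 1.200339 ≈ 0.8330980.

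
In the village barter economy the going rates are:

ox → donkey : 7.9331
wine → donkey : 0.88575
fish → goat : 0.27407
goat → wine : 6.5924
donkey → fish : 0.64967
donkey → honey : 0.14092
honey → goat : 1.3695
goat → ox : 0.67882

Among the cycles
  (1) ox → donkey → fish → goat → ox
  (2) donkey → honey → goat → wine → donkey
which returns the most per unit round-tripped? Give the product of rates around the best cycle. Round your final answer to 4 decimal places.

(1) 7.9331 × 0.64967 × 0.27407 × 0.67882 = 0.95885
(2) 0.14092 × 1.3695 × 6.5924 × 0.88575 = 1.12691
Highest is cycle (2) at 1.1269 (>1, arbitrage).

1.1269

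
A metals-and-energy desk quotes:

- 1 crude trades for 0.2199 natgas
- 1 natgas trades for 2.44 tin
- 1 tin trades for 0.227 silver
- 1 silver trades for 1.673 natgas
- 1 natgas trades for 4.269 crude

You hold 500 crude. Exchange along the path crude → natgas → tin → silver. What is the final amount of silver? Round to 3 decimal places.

60.899

500 crude × 0.2199 = 109.95 natgas
109.95 natgas × 2.44 = 268.278 tin
268.278 tin × 0.227 = 60.899106 silver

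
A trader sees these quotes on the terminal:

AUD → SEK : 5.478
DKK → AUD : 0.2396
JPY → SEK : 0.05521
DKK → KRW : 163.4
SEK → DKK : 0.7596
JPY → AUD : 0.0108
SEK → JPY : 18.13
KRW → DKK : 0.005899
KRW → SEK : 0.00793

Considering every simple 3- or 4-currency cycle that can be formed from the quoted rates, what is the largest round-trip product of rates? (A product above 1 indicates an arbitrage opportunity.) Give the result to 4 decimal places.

AUD→SEK→JPY→AUD: 5.478 × 18.13 × 0.0108 = 1.07261
DKK→AUD→SEK→DKK: 0.2396 × 5.478 × 0.7596 = 0.99700
DKK→KRW→SEK→DKK: 163.4 × 0.00793 × 0.7596 = 0.98426
Maximum is AUD→SEK→JPY→AUD at 1.0726; arbitrage exists.

1.0726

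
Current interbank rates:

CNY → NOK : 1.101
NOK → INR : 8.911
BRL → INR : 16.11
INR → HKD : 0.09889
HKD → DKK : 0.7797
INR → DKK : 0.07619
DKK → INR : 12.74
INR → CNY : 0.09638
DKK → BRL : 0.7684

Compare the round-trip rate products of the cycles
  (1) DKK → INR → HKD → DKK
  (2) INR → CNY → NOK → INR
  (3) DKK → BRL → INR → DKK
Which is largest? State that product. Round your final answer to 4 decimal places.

0.9823

(1) 12.74 × 0.09889 × 0.7797 = 0.98231
(2) 0.09638 × 1.101 × 8.911 = 0.94559
(3) 0.7684 × 16.11 × 0.07619 = 0.94315
Highest is cycle (1) at 0.9823 (≤1, no arbitrage).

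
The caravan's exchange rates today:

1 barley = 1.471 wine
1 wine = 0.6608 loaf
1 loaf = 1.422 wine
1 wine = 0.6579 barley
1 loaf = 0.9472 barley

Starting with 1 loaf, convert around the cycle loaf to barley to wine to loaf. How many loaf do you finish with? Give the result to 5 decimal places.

0.92071

1 loaf × 0.9472 = 0.9472 barley
0.9472 barley × 1.471 = 1.3933312 wine
1.3933312 wine × 0.6608 = 0.92071325696 loaf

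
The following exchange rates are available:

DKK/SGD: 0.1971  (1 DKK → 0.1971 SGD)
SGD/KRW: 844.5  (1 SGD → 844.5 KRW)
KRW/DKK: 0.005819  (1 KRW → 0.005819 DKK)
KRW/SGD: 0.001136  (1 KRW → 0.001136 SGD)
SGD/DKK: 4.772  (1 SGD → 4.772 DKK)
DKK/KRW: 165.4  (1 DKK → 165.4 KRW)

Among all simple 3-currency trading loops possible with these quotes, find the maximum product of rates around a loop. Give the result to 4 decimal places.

0.9686

DKK→SGD→KRW→DKK: 0.1971 × 844.5 × 0.005819 = 0.96858
DKK→KRW→SGD→DKK: 165.4 × 0.001136 × 4.772 = 0.89663
Maximum is DKK→SGD→KRW→DKK at 0.9686; no arbitrage — every cycle loses value.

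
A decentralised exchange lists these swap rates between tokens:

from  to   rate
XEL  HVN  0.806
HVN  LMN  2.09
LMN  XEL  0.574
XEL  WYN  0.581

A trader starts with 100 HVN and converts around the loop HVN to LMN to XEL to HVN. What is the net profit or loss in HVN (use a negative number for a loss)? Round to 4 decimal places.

-3.3074

100 HVN × 2.09 = 209 LMN
209 LMN × 0.574 = 119.966 XEL
119.966 XEL × 0.806 = 96.692596 HVN
Net change: 96.692596 − 100 = -3.307404 HVN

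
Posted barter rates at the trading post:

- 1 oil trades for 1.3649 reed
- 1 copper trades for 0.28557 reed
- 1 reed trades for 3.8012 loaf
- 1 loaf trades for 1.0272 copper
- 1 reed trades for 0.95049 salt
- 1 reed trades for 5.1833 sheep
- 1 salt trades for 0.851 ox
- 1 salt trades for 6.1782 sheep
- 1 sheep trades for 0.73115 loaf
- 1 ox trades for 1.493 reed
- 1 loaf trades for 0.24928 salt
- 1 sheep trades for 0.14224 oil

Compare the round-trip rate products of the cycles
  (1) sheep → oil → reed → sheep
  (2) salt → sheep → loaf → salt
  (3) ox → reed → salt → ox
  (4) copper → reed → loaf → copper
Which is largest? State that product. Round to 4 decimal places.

1.2076

(1) 0.14224 × 1.3649 × 5.1833 = 1.00630
(2) 6.1782 × 0.73115 × 0.24928 = 1.12605
(3) 1.493 × 0.95049 × 0.851 = 1.20764
(4) 0.28557 × 3.8012 × 1.0272 = 1.11503
Highest is cycle (3) at 1.2076 (>1, arbitrage).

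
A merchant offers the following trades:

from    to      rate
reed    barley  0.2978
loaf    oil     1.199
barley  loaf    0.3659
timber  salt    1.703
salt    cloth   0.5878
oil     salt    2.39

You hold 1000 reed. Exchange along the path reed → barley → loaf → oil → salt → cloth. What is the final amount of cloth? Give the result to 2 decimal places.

1000 reed × 0.2978 = 297.8 barley
297.8 barley × 0.3659 = 108.96502 loaf
108.96502 loaf × 1.199 = 130.64905898 oil
130.64905898 oil × 2.39 = 312.2512509622 salt
312.2512509622 salt × 0.5878 = 183.54128531558116 cloth

183.54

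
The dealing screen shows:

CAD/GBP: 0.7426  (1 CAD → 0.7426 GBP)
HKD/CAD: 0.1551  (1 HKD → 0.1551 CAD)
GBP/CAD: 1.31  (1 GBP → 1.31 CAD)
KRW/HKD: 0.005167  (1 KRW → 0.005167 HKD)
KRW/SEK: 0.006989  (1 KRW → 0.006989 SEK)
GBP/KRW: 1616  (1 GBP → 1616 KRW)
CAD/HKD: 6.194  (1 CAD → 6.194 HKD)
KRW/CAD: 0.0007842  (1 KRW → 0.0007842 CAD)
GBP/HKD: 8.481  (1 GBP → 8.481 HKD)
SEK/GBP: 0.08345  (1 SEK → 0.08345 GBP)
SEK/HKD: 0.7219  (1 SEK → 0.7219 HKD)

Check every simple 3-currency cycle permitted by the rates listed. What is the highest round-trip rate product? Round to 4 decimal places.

GBP→HKD→CAD→GBP: 8.481 × 0.1551 × 0.7426 = 0.97682
KRW→SEK→GBP→KRW: 0.006989 × 0.08345 × 1616 = 0.94250
KRW→CAD→GBP→KRW: 0.0007842 × 0.7426 × 1616 = 0.94107
Maximum is GBP→HKD→CAD→GBP at 0.9768; no arbitrage — every cycle loses value.

0.9768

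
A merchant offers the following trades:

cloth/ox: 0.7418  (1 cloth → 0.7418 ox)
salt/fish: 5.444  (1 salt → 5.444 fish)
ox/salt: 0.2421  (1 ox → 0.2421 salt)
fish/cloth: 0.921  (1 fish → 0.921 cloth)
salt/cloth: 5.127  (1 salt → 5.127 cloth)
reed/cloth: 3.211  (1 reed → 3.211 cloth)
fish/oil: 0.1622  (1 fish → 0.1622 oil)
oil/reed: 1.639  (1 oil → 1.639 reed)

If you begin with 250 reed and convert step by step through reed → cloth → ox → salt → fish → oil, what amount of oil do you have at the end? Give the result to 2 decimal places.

127.30

250 reed × 3.211 = 802.75 cloth
802.75 cloth × 0.7418 = 595.47995 ox
595.47995 ox × 0.2421 = 144.165695895 salt
144.165695895 salt × 5.444 = 784.83804845238 fish
784.83804845238 fish × 0.1622 = 127.300731458976036 oil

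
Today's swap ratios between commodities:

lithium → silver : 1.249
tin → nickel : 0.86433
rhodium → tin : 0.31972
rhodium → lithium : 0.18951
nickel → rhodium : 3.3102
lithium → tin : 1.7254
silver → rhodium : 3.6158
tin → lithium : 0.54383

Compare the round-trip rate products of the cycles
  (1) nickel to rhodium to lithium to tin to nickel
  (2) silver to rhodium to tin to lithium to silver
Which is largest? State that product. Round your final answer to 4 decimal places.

0.9355

(1) 3.3102 × 0.18951 × 1.7254 × 0.86433 = 0.93553
(2) 3.6158 × 0.31972 × 0.54383 × 1.249 = 0.78524
Highest is cycle (1) at 0.9355 (≤1, no arbitrage).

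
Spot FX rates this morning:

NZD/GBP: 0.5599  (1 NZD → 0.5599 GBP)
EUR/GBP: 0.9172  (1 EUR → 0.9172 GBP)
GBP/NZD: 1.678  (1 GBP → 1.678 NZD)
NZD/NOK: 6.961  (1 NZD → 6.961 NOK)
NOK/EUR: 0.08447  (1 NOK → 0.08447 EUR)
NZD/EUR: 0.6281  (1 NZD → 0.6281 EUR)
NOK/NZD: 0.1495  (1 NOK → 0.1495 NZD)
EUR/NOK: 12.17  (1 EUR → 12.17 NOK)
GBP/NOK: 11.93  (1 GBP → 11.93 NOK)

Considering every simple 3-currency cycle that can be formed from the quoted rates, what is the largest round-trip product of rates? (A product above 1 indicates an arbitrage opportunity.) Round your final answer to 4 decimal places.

1.1428

NZD→EUR→NOK→NZD: 0.6281 × 12.17 × 0.1495 = 1.14277
NZD→GBP→NOK→NZD: 0.5599 × 11.93 × 0.1495 = 0.99860
NZD→EUR→GBP→NZD: 0.6281 × 0.9172 × 1.678 = 0.96668
EUR→GBP→NOK→EUR: 0.9172 × 11.93 × 0.08447 = 0.92429
Maximum is NZD→EUR→NOK→NZD at 1.1428; arbitrage exists.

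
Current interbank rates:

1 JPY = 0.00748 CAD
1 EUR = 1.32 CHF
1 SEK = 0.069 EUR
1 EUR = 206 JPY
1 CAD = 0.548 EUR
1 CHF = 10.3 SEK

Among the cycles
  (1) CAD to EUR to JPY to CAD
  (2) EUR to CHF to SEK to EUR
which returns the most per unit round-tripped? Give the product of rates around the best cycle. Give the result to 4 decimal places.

(1) 0.548 × 206 × 0.00748 = 0.84440
(2) 1.32 × 10.3 × 0.069 = 0.93812
Highest is cycle (2) at 0.9381 (≤1, no arbitrage).

0.9381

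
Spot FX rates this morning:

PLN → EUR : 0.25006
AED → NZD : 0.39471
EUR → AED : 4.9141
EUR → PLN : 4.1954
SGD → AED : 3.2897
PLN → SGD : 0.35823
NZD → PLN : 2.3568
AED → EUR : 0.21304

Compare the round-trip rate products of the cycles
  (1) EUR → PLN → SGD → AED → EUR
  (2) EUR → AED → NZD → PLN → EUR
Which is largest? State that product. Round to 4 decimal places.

(1) 4.1954 × 0.35823 × 3.2897 × 0.21304 = 1.05330
(2) 4.9141 × 0.39471 × 2.3568 × 0.25006 = 1.14311
Highest is cycle (2) at 1.1431 (>1, arbitrage).

1.1431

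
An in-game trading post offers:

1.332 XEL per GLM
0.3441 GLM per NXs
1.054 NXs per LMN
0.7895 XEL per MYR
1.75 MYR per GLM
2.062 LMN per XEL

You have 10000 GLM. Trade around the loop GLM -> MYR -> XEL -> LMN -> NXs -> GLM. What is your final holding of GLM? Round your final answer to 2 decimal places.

10332.47

10000 GLM × 1.75 = 17500 MYR
17500 MYR × 0.7895 = 13816.25 XEL
13816.25 XEL × 2.062 = 28489.1075 LMN
28489.1075 LMN × 1.054 = 30027.519305 NXs
30027.519305 NXs × 0.3441 = 10332.4693928505 GLM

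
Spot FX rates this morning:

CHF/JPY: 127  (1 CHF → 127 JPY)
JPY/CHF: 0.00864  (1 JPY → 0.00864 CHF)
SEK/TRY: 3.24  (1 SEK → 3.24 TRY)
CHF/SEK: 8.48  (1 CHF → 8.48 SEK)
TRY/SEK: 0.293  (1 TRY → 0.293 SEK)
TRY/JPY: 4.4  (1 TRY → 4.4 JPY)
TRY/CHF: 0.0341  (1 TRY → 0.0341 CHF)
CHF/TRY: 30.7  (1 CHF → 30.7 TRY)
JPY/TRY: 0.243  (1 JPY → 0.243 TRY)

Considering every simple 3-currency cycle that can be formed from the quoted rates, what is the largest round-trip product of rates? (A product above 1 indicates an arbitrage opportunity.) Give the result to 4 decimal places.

1.1671

TRY→JPY→CHF→TRY: 4.4 × 0.00864 × 30.7 = 1.16709
TRY→CHF→JPY→TRY: 0.0341 × 127 × 0.243 = 1.05236
TRY→CHF→SEK→TRY: 0.0341 × 8.48 × 3.24 = 0.93690
Maximum is TRY→JPY→CHF→TRY at 1.1671; arbitrage exists.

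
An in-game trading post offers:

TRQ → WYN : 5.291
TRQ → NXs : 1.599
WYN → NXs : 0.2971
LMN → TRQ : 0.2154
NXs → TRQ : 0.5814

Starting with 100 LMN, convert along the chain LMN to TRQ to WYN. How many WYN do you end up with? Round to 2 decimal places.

100 LMN × 0.2154 = 21.54 TRQ
21.54 TRQ × 5.291 = 113.96814 WYN

113.97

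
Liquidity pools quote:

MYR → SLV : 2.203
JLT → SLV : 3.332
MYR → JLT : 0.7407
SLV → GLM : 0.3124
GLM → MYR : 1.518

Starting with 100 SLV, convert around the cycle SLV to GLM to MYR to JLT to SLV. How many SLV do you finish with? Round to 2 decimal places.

117.04

100 SLV × 0.3124 = 31.24 GLM
31.24 GLM × 1.518 = 47.42232 MYR
47.42232 MYR × 0.7407 = 35.125712424 JLT
35.125712424 JLT × 3.332 = 117.038873796768 SLV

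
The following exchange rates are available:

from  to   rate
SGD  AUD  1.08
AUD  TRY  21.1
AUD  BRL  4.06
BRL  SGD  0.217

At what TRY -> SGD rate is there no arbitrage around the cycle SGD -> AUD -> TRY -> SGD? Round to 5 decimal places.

Known legs of the cycle: 1.08 × 21.1 = 22.788
For no arbitrage the full-cycle product must be 1, so the missing rate is 1 / 22.788 ≈ 0.0438827.

0.04388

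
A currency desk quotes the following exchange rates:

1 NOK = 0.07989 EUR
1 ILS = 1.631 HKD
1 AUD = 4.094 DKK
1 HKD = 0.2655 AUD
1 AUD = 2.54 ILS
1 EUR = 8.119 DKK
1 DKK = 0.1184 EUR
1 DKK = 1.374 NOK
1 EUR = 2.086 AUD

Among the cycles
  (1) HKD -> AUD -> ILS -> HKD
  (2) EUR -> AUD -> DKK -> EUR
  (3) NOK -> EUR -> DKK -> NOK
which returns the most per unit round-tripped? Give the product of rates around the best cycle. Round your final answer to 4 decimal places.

1.0999

(1) 0.2655 × 2.54 × 1.631 = 1.09990
(2) 2.086 × 4.094 × 0.1184 = 1.01115
(3) 0.07989 × 8.119 × 1.374 = 0.89121
Highest is cycle (1) at 1.0999 (>1, arbitrage).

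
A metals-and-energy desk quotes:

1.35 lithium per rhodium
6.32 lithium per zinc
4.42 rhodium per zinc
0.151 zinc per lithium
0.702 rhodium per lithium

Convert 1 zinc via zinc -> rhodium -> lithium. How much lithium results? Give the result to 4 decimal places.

1 zinc × 4.42 = 4.42 rhodium
4.42 rhodium × 1.35 = 5.967 lithium

5.9670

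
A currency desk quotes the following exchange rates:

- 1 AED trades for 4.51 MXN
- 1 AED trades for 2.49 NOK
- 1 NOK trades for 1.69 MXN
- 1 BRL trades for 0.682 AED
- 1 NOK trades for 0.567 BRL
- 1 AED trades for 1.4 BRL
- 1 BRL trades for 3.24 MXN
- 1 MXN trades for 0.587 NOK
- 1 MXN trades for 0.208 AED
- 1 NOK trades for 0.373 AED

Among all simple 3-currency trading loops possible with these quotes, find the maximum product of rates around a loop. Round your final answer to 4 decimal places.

1.0784

NOK→BRL→MXN→NOK: 0.567 × 3.24 × 0.587 = 1.07837
NOK→AED→MXN→NOK: 0.373 × 4.51 × 0.587 = 0.98747
NOK→BRL→AED→NOK: 0.567 × 0.682 × 2.49 = 0.96287
AED→BRL→MXN→AED: 1.4 × 3.24 × 0.208 = 0.94349
NOK→MXN→AED→NOK: 1.69 × 0.208 × 2.49 = 0.87528
Maximum is NOK→BRL→MXN→NOK at 1.0784; arbitrage exists.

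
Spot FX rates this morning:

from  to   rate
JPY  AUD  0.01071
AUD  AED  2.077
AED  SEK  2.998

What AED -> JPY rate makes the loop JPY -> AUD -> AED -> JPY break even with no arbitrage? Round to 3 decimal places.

44.955

Known legs of the cycle: 0.01071 × 2.077 = 0.02224467
For no arbitrage the full-cycle product must be 1, so the missing rate is 1 / 0.02224467 ≈ 44.95459.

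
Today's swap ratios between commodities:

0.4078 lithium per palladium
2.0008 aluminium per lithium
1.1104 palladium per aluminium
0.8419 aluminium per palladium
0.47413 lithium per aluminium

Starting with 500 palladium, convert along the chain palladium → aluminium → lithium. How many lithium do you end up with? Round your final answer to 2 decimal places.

500 palladium × 0.8419 = 420.95 aluminium
420.95 aluminium × 0.47413 = 199.5850235 lithium

199.59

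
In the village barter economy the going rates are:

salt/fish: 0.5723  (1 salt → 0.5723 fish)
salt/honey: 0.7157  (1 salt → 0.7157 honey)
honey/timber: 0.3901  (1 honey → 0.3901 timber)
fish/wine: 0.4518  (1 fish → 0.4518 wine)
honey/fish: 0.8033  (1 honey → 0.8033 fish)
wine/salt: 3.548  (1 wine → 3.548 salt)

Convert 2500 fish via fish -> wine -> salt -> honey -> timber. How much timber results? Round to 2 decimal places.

2500 fish × 0.4518 = 1129.5 wine
1129.5 wine × 3.548 = 4007.466 salt
4007.466 salt × 0.7157 = 2868.1434162 honey
2868.1434162 honey × 0.3901 = 1118.86274665962 timber

1118.86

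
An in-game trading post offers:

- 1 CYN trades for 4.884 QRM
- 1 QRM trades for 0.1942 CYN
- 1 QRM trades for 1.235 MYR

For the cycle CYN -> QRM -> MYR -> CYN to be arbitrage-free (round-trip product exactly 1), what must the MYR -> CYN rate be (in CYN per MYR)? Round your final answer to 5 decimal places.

0.16579

Known legs of the cycle: 4.884 × 1.235 = 6.03174
For no arbitrage the full-cycle product must be 1, so the missing rate is 1 / 6.03174 ≈ 0.1657896.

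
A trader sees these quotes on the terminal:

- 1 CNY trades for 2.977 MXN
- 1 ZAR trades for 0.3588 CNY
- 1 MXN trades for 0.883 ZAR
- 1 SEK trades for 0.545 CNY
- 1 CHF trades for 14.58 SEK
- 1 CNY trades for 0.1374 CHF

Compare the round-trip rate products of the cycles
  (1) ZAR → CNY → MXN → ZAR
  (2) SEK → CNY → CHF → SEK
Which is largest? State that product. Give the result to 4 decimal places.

(1) 0.3588 × 2.977 × 0.883 = 0.94317
(2) 0.545 × 0.1374 × 14.58 = 1.09179
Highest is cycle (2) at 1.0918 (>1, arbitrage).

1.0918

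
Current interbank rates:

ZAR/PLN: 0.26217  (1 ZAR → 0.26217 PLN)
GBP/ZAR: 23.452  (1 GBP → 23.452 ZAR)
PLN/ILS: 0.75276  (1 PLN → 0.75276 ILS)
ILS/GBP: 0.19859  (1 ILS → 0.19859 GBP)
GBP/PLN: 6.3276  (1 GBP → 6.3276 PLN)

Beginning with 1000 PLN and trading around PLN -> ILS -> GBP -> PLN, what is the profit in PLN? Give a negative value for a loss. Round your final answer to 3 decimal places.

-54.083

1000 PLN × 0.75276 = 752.76 ILS
752.76 ILS × 0.19859 = 149.4906084 GBP
149.4906084 GBP × 6.3276 = 945.91677371184 PLN
Net change: 945.91677371184 − 1000 = -54.08322628816 PLN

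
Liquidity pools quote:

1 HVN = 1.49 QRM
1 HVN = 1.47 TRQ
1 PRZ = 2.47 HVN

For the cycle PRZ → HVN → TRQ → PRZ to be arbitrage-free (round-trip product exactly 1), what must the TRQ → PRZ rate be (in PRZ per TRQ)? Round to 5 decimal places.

0.27541

Known legs of the cycle: 2.47 × 1.47 = 3.6309
For no arbitrage the full-cycle product must be 1, so the missing rate is 1 / 3.6309 ≈ 0.2754138.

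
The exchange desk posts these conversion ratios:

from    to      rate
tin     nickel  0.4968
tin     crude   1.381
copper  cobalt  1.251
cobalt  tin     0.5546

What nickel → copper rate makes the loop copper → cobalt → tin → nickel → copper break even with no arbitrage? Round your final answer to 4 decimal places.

2.9012

Known legs of the cycle: 1.251 × 0.5546 × 0.4968 = 0.34468212528
For no arbitrage the full-cycle product must be 1, so the missing rate is 1 / 0.34468212528 ≈ 2.901224.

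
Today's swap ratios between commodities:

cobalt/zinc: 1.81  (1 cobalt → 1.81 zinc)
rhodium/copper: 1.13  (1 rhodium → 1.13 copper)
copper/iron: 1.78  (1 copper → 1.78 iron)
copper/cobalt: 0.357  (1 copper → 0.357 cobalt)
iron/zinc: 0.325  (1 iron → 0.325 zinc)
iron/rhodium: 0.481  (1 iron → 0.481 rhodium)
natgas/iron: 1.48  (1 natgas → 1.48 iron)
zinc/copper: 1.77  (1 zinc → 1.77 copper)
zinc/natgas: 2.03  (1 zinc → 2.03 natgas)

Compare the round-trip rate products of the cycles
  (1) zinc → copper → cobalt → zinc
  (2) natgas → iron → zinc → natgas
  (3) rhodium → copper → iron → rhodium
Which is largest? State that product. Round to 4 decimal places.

1.1437

(1) 1.77 × 0.357 × 1.81 = 1.14372
(2) 1.48 × 0.325 × 2.03 = 0.97643
(3) 1.13 × 1.78 × 0.481 = 0.96748
Highest is cycle (1) at 1.1437 (>1, arbitrage).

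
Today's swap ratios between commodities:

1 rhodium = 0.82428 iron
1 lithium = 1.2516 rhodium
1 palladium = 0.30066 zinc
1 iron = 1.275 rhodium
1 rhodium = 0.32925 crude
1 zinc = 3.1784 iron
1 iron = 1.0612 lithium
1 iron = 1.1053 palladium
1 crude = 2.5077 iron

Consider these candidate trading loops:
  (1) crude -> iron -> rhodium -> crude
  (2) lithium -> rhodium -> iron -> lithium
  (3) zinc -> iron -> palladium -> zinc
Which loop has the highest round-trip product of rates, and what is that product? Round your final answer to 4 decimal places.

1.0948

(1) 2.5077 × 1.275 × 0.32925 = 1.05272
(2) 1.2516 × 0.82428 × 1.0612 = 1.09481
(3) 3.1784 × 1.1053 × 0.30066 = 1.05624
Highest is cycle (2) at 1.0948 (>1, arbitrage).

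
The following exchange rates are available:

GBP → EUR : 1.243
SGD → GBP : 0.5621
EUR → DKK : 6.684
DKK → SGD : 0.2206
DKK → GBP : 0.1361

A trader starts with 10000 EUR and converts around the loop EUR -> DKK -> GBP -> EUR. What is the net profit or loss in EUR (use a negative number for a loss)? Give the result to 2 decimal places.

1307.48

10000 EUR × 6.684 = 66840 DKK
66840 DKK × 0.1361 = 9096.924 GBP
9096.924 GBP × 1.243 = 11307.476532 EUR
Net change: 11307.476532 − 10000 = 1307.476532 EUR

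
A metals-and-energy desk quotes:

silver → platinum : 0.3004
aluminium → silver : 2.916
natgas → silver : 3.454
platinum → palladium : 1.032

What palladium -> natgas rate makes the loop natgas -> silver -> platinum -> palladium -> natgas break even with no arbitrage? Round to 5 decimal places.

0.93389

Known legs of the cycle: 3.454 × 0.3004 × 1.032 = 1.0707842112
For no arbitrage the full-cycle product must be 1, so the missing rate is 1 / 1.0707842112 ≈ 0.9338950.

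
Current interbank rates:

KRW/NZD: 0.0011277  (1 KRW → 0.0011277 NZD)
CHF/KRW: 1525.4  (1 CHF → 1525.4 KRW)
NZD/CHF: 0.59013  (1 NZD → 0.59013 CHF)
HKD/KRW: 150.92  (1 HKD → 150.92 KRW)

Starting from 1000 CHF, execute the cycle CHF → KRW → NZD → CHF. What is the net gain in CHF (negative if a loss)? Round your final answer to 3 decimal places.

15.138

1000 CHF × 1525.4 = 1525400 KRW
1525400 KRW × 0.0011277 = 1720.19358 NZD
1720.19358 NZD × 0.59013 = 1015.1378373654 CHF
Net change: 1015.1378373654 − 1000 = 15.1378373654 CHF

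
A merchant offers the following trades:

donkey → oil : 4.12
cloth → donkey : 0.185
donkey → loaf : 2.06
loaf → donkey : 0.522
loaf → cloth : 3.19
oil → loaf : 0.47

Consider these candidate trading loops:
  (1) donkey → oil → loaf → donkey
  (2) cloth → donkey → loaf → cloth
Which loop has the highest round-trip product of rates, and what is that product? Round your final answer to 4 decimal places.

1.2157

(1) 4.12 × 0.47 × 0.522 = 1.01080
(2) 0.185 × 2.06 × 3.19 = 1.21571
Highest is cycle (2) at 1.2157 (>1, arbitrage).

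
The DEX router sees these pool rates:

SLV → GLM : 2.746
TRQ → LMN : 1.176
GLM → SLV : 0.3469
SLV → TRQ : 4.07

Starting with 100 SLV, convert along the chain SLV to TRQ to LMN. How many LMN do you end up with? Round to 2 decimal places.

478.63

100 SLV × 4.07 = 407 TRQ
407 TRQ × 1.176 = 478.632 LMN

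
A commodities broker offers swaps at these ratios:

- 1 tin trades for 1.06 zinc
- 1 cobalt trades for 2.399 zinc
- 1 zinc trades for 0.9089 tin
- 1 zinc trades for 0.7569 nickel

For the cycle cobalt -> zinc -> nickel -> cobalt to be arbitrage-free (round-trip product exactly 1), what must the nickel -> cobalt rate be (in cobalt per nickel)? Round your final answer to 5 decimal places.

Known legs of the cycle: 2.399 × 0.7569 = 1.8158031
For no arbitrage the full-cycle product must be 1, so the missing rate is 1 / 1.8158031 ≈ 0.5507205.

0.55072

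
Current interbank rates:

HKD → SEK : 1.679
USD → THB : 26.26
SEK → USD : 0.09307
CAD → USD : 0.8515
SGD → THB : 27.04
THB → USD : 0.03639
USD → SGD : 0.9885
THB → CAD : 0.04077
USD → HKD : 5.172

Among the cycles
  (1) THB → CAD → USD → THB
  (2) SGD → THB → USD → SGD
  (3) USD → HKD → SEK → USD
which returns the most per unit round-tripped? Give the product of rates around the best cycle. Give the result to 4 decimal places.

(1) 0.04077 × 0.8515 × 26.26 = 0.91163
(2) 27.04 × 0.03639 × 0.9885 = 0.97267
(3) 5.172 × 1.679 × 0.09307 = 0.80820
Highest is cycle (2) at 0.9727 (≤1, no arbitrage).

0.9727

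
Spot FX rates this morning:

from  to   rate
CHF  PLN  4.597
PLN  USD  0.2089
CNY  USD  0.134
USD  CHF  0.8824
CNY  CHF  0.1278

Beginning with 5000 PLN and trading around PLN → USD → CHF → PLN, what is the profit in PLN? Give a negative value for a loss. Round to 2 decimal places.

5000 PLN × 0.2089 = 1044.5 USD
1044.5 USD × 0.8824 = 921.6668 CHF
921.6668 CHF × 4.597 = 4236.9022796 PLN
Net change: 4236.9022796 − 5000 = -763.0977204 PLN

-763.10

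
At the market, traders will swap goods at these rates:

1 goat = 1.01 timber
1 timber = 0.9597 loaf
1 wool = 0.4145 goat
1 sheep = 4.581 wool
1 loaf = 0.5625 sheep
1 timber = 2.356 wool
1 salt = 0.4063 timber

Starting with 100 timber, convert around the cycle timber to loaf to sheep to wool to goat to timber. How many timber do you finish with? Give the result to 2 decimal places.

103.53

100 timber × 0.9597 = 95.97 loaf
95.97 loaf × 0.5625 = 53.983125 sheep
53.983125 sheep × 4.581 = 247.296695625 wool
247.296695625 wool × 0.4145 = 102.5044803365625 goat
102.5044803365625 goat × 1.01 = 103.529525139928125 timber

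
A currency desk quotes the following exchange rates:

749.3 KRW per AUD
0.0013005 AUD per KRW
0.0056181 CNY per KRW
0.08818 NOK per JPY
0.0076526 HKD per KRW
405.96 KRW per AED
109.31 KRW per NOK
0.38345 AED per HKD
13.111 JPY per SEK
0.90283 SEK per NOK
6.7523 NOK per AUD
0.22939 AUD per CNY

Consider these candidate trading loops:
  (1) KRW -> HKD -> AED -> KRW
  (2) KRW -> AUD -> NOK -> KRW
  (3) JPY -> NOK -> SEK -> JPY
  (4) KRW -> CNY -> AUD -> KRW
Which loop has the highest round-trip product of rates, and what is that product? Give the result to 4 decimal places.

(1) 0.0076526 × 0.38345 × 405.96 = 1.19124
(2) 0.0013005 × 6.7523 × 109.31 = 0.95989
(3) 0.08818 × 0.90283 × 13.111 = 1.04379
(4) 0.0056181 × 0.22939 × 749.3 = 0.96565
Highest is cycle (1) at 1.1912 (>1, arbitrage).

1.1912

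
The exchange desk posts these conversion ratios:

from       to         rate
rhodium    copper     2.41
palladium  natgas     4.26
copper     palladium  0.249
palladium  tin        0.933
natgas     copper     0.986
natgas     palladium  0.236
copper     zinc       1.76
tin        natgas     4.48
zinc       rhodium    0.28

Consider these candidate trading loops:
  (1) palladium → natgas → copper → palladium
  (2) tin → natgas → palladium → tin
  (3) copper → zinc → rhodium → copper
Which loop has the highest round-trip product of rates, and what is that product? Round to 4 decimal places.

1.1876

(1) 4.26 × 0.986 × 0.249 = 1.04589
(2) 4.48 × 0.236 × 0.933 = 0.98644
(3) 1.76 × 0.28 × 2.41 = 1.18765
Highest is cycle (3) at 1.1876 (>1, arbitrage).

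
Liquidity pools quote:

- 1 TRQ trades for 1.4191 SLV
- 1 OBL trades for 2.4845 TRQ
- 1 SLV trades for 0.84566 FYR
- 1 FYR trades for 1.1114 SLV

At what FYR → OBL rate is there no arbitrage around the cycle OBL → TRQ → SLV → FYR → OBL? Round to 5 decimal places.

0.33539

Known legs of the cycle: 2.4845 × 1.4191 × 0.84566 = 2.981589085357
For no arbitrage the full-cycle product must be 1, so the missing rate is 1 / 2.981589085357 ≈ 0.3353916.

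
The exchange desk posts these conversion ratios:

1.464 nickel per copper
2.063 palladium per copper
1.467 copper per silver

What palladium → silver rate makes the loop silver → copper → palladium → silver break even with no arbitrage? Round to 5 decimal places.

0.33042

Known legs of the cycle: 1.467 × 2.063 = 3.026421
For no arbitrage the full-cycle product must be 1, so the missing rate is 1 / 3.026421 ≈ 0.3304233.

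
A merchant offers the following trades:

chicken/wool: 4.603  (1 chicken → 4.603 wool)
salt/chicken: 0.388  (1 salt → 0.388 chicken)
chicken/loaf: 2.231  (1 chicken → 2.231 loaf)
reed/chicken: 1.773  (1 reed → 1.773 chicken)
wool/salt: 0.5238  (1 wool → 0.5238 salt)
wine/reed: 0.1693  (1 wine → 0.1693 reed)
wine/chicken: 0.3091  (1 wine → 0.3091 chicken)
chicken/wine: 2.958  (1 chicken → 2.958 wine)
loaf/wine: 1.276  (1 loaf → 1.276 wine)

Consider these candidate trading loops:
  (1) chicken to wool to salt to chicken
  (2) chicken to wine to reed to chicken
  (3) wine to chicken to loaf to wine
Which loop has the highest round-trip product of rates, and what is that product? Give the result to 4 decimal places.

(1) 4.603 × 0.5238 × 0.388 = 0.93549
(2) 2.958 × 0.1693 × 1.773 = 0.88790
(3) 0.3091 × 2.231 × 1.276 = 0.87993
Highest is cycle (1) at 0.9355 (≤1, no arbitrage).

0.9355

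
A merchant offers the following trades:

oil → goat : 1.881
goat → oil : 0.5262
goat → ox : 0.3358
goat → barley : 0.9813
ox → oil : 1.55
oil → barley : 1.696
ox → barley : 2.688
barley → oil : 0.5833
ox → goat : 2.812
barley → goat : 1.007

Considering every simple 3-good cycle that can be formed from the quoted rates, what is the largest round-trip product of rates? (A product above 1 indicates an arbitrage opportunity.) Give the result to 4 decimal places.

1.0767

barley→oil→goat→barley: 0.5833 × 1.881 × 0.9813 = 1.07667
goat→ox→oil→goat: 0.3358 × 1.55 × 1.881 = 0.97904
barley→goat→ox→barley: 1.007 × 0.3358 × 2.688 = 0.90895
barley→goat→oil→barley: 1.007 × 0.5262 × 1.696 = 0.89868
Maximum is barley→oil→goat→barley at 1.0767; arbitrage exists.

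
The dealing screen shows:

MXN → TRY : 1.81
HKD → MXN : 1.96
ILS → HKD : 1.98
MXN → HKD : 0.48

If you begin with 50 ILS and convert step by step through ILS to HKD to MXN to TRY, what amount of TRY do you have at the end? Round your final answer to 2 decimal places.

351.21

50 ILS × 1.98 = 99 HKD
99 HKD × 1.96 = 194.04 MXN
194.04 MXN × 1.81 = 351.2124 TRY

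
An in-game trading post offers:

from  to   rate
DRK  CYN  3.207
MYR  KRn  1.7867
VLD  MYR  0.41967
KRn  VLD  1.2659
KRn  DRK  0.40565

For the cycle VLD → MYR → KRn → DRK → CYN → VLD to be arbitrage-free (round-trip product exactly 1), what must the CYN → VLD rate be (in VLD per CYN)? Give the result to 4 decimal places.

Known legs of the cycle: 0.41967 × 1.7867 × 0.40565 × 3.207 = 0.97546120671690495
For no arbitrage the full-cycle product must be 1, so the missing rate is 1 / 0.97546120671690495 ≈ 1.025156.

1.0252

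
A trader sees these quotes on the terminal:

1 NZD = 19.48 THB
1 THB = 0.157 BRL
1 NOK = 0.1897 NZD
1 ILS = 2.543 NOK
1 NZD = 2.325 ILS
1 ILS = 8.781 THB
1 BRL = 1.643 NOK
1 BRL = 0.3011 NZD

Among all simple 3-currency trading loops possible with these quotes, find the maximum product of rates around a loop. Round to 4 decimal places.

NZD→ILS→NOK→NZD: 2.325 × 2.543 × 0.1897 = 1.12160
NZD→THB→BRL→NZD: 19.48 × 0.157 × 0.3011 = 0.92087
Maximum is NZD→ILS→NOK→NZD at 1.1216; arbitrage exists.

1.1216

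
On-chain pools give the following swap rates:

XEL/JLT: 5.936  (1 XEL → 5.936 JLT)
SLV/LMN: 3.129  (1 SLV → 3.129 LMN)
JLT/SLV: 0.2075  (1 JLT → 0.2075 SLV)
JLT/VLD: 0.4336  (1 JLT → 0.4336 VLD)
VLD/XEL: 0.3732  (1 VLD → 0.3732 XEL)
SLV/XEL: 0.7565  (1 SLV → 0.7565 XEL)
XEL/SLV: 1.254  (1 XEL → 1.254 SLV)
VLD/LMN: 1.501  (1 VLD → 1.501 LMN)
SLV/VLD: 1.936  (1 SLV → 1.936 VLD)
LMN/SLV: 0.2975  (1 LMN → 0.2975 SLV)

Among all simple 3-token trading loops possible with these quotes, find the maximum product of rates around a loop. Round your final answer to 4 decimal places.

XEL→JLT→VLD→XEL: 5.936 × 0.4336 × 0.3732 = 0.96056
XEL→JLT→SLV→XEL: 5.936 × 0.2075 × 0.7565 = 0.93180
XEL→SLV→VLD→XEL: 1.254 × 1.936 × 0.3732 = 0.90603
VLD→LMN→SLV→VLD: 1.501 × 0.2975 × 1.936 = 0.86452
Maximum is XEL→JLT→VLD→XEL at 0.9606; no arbitrage — every cycle loses value.

0.9606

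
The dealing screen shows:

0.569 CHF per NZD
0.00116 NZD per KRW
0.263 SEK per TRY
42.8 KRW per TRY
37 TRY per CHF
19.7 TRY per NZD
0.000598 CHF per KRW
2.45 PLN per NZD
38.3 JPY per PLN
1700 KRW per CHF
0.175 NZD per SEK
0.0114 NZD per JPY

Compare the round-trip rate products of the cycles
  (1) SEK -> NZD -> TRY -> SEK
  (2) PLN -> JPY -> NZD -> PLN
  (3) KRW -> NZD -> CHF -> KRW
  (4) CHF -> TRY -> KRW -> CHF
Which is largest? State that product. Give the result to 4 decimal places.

(1) 0.175 × 19.7 × 0.263 = 0.90669
(2) 38.3 × 0.0114 × 2.45 = 1.06972
(3) 0.00116 × 0.569 × 1700 = 1.12207
(4) 37 × 42.8 × 0.000598 = 0.94699
Highest is cycle (3) at 1.1221 (>1, arbitrage).

1.1221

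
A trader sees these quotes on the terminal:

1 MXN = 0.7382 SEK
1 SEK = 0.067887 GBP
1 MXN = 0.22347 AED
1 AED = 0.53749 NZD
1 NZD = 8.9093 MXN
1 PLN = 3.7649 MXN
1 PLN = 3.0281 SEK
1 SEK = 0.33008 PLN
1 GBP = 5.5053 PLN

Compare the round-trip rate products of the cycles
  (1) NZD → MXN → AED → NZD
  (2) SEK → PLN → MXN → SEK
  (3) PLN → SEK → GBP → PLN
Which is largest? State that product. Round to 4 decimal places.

1.1317

(1) 8.9093 × 0.22347 × 0.53749 = 1.07012
(2) 0.33008 × 3.7649 × 0.7382 = 0.91737
(3) 3.0281 × 0.067887 × 5.5053 = 1.13172
Highest is cycle (3) at 1.1317 (>1, arbitrage).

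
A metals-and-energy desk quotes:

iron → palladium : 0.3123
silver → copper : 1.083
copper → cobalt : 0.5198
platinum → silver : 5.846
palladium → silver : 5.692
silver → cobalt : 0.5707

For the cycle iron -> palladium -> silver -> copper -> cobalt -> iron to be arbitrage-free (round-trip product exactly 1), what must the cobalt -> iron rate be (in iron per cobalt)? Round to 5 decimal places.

Known legs of the cycle: 0.3123 × 5.692 × 1.083 × 0.5198 = 1.00069471798344
For no arbitrage the full-cycle product must be 1, so the missing rate is 1 / 1.00069471798344 ≈ 0.9993058.

0.99931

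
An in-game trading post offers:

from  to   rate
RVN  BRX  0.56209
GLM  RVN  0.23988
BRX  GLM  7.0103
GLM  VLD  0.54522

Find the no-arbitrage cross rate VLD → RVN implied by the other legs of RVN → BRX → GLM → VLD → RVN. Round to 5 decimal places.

Known legs of the cycle: 0.56209 × 7.0103 × 0.54522 = 2.14839553451094
For no arbitrage the full-cycle product must be 1, so the missing rate is 1 / 2.14839553451094 ≈ 0.4654636.

0.46546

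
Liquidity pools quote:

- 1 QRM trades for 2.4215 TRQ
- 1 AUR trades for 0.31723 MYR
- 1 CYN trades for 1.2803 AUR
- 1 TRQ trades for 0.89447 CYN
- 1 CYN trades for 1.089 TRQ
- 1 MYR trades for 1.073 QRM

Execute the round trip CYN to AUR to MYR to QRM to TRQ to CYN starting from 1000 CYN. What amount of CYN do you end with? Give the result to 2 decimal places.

943.92

1000 CYN × 1.2803 = 1280.3 AUR
1280.3 AUR × 0.31723 = 406.149569 MYR
406.149569 MYR × 1.073 = 435.798487537 QRM
435.798487537 QRM × 2.4215 = 1055.2860375708455 TRQ
1055.2860375708455 TRQ × 0.89447 = 943.921702025994174385 CYN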